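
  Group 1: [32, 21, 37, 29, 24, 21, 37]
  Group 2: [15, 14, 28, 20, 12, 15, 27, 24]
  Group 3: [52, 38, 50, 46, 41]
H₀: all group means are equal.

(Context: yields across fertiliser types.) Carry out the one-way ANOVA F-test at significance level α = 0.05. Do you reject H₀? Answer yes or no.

reject H₀: yes

Group means [28.71, 19.38, 45.40], grand mean 29.150
SSB = Σnᵢ(x̄ᵢ−x̄)² = 2086.046; SSW = ΣΣ(x−x̄ᵢ)² = 704.504
MSB = 2086.046/2 = 1043.0232; MSW = 704.504/17 = 41.4414
F = MSB/MSW = 25.1686
df = (2, 17)
p-value (upper-tail) = 0.00001
At α=0.05: p < α → reject H₀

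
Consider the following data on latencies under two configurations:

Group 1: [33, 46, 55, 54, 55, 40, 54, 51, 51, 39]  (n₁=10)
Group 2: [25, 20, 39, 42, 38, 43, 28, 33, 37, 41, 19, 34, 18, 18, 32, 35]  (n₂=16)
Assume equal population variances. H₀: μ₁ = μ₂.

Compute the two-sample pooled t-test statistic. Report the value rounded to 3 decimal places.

x̄₁=47.800, s₁=7.899, n₁=10
x̄₂=31.375, s₂=8.906, n₂=16
s_p² = [9·7.899² + 15·8.906²]/24 = 72.9729
SE = √(s_p²·(1/10+1/16)) = 3.4436
t = (47.800−31.375)/3.4436 = 4.7698
df = 24

test statistic = 4.770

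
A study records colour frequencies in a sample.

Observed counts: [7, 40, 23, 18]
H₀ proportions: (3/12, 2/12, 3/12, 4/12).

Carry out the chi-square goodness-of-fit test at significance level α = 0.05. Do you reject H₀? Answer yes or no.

reject H₀: yes

n = 88; E_i = n·p_i = [22.00, 14.67, 22.00, 29.33]
χ² = (7−22.00)²/22.00 + (40−14.67)²/14.67 + (23−22.00)²/22.00 + (18−29.33)²/29.33 = 58.4091
df = 3
p-value (upper-tail) = 0.00000
At α=0.05: p < α → reject H₀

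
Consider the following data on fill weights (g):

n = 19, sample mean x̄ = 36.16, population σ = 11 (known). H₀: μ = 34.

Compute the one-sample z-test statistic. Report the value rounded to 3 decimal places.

test statistic = 0.856

SE = σ/√n = 11/√19 = 2.5236
z = (x̄−μ₀)/SE = (36.16−34)/2.5236 = 0.8559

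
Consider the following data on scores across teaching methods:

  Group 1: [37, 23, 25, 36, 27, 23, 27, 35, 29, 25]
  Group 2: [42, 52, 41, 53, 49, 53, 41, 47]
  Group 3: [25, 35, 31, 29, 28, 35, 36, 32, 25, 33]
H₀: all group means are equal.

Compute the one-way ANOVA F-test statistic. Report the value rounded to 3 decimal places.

test statistic = 36.481

Group means [28.70, 47.25, 30.90], grand mean 34.786
SSB = Σnᵢ(x̄ᵢ−x̄)² = 1764.214; SSW = ΣΣ(x−x̄ᵢ)² = 604.500
MSB = 1764.214/2 = 882.1071; MSW = 604.500/25 = 24.1800
F = MSB/MSW = 36.4809
df = (2, 25)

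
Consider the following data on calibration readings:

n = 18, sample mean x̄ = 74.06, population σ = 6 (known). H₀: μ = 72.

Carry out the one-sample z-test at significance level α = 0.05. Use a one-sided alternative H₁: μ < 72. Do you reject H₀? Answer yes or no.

SE = σ/√n = 6/√18 = 1.4142
z = (x̄−μ₀)/SE = (74.06−72)/1.4142 = 1.4566
p-value (one-sided, H₁ less) = 0.92739
At α=0.05: p ≥ α → fail to reject H₀

reject H₀: no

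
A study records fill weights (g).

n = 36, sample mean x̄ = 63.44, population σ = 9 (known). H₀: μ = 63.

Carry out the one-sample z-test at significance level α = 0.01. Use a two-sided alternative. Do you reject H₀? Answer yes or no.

reject H₀: no

SE = σ/√n = 9/√36 = 1.5000
z = (x̄−μ₀)/SE = (63.44−63)/1.5000 = 0.2933
p-value (two-sided) = 0.76927
At α=0.01: p ≥ α → fail to reject H₀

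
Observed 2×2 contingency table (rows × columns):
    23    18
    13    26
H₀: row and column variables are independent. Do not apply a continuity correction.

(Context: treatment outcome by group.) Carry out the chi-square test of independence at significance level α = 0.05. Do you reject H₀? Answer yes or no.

Row totals [41, 39], col totals [36, 44], n=80
χ² = (23−18.45)²/18.45 + (18−22.55)²/22.55 + (13−17.55)²/17.55 + (26−21.45)²/21.45 = 4.1849
df = 1
p-value (upper-tail) = 0.04078
At α=0.05: p < α → reject H₀

reject H₀: yes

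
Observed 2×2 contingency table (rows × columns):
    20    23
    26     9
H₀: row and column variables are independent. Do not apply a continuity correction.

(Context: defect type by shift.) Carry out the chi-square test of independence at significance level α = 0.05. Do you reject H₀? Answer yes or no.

reject H₀: yes

Row totals [43, 35], col totals [46, 32], n=78
χ² = (20−25.36)²/25.36 + (23−17.64)²/17.64 + (26−20.64)²/20.64 + (9−14.36)²/14.36 = 6.1518
df = 1
p-value (upper-tail) = 0.01313
At α=0.05: p < α → reject H₀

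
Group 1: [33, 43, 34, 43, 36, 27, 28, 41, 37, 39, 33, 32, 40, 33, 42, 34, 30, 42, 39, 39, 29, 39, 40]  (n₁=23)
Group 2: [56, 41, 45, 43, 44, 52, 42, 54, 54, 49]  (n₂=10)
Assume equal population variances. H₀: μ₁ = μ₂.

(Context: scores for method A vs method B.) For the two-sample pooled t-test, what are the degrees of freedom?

df = n₁ + n₂ − 2 = 23 + 10 − 2 = 31

degrees of freedom = 31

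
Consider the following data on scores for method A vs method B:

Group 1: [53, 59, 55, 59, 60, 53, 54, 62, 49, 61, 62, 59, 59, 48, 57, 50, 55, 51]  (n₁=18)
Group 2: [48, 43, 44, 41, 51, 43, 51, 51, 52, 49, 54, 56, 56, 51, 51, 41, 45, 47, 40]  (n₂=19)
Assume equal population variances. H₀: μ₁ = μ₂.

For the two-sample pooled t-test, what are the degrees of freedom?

degrees of freedom = 35

df = n₁ + n₂ − 2 = 18 + 19 − 2 = 35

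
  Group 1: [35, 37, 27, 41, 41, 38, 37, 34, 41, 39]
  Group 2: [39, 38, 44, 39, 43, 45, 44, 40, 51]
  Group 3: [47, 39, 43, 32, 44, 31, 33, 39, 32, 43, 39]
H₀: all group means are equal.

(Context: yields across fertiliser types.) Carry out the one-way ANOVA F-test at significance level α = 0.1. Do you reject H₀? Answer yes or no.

Group means [37.00, 42.56, 38.36], grand mean 39.167
SSB = Σnᵢ(x̄ᵢ−x̄)² = 157.399; SSW = ΣΣ(x−x̄ᵢ)² = 614.768
MSB = 157.399/2 = 78.6995; MSW = 614.768/27 = 22.7692
F = MSB/MSW = 3.4564
df = (2, 27)
p-value (upper-tail) = 0.04608
At α=0.1: p < α → reject H₀

reject H₀: yes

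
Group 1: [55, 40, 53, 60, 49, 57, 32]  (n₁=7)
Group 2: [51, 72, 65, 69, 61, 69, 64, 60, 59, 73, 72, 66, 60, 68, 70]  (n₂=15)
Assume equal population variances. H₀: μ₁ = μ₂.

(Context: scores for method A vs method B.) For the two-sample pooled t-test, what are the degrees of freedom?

df = n₁ + n₂ − 2 = 7 + 15 − 2 = 20

degrees of freedom = 20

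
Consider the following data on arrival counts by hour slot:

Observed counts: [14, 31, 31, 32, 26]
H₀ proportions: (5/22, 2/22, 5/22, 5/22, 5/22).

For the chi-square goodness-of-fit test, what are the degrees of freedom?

df = k − 1 = 5 − 1 = 4

degrees of freedom = 4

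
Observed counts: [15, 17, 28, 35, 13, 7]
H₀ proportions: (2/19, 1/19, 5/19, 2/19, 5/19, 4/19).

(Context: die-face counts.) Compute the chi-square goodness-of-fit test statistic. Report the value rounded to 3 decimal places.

n = 115; E_i = n·p_i = [12.11, 6.05, 30.26, 12.11, 30.26, 24.21]
χ² = (15−12.11)²/12.11 + (17−6.05)²/6.05 + (28−30.26)²/30.26 + (35−12.11)²/12.11 + (13−30.26)²/30.26 + (7−24.21)²/24.21 = 86.0448
df = 5

test statistic = 86.045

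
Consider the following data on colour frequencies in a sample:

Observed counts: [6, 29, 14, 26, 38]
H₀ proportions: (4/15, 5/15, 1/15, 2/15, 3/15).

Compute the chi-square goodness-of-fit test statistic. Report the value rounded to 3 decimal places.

test statistic = 45.301

n = 113; E_i = n·p_i = [30.13, 37.67, 7.53, 15.07, 22.60]
χ² = (6−30.13)²/30.13 + (29−37.67)²/37.67 + (14−7.53)²/7.53 + (26−15.07)²/15.07 + (38−22.60)²/22.60 = 45.3009
df = 4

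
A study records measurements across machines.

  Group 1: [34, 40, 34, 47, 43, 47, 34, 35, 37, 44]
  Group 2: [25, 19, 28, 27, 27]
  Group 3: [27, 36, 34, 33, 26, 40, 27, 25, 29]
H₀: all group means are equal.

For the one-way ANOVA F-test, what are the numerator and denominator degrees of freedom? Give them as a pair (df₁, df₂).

k = 3 groups, N = 24 total
df = (k−1, N−k) = (3−1, 24−3) = (2, 21)

degrees of freedom = [2, 21]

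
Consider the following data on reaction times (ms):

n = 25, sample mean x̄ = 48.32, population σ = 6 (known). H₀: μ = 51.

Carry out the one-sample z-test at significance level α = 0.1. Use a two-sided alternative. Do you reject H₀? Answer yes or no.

SE = σ/√n = 6/√25 = 1.2000
z = (x̄−μ₀)/SE = (48.32−51)/1.2000 = -2.2333
p-value (two-sided) = 0.02553
At α=0.1: p < α → reject H₀

reject H₀: yes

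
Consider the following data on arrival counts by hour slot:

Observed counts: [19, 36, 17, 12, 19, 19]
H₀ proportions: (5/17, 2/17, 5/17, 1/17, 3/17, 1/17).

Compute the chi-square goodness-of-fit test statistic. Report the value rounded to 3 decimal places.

n = 122; E_i = n·p_i = [35.88, 14.35, 35.88, 7.18, 21.53, 7.18]
χ² = (19−35.88)²/35.88 + (36−14.35)²/14.35 + (17−35.88)²/35.88 + (12−7.18)²/7.18 + (19−21.53)²/21.53 + (19−7.18)²/7.18 = 73.5464
df = 5

test statistic = 73.546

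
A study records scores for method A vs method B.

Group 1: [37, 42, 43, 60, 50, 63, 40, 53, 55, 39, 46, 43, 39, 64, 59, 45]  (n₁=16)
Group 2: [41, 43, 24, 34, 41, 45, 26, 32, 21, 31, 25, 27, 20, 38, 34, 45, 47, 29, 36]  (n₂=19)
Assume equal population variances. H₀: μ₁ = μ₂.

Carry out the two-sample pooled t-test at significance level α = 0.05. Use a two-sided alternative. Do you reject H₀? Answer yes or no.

reject H₀: yes

x̄₁=48.625, s₁=9.179, n₁=16
x̄₂=33.632, s₂=8.513, n₂=19
s_p² = [15·9.179² + 18·8.513²]/33 = 77.8234
SE = √(s_p²·(1/16+1/19)) = 2.9933
t = (48.625−33.632)/2.9933 = 5.0090
df = 33
p-value (two-sided) = 0.00002
At α=0.05: p < α → reject H₀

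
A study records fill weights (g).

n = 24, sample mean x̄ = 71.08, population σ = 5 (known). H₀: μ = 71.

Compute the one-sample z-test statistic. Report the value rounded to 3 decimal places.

test statistic = 0.078

SE = σ/√n = 5/√24 = 1.0206
z = (x̄−μ₀)/SE = (71.08−71)/1.0206 = 0.0784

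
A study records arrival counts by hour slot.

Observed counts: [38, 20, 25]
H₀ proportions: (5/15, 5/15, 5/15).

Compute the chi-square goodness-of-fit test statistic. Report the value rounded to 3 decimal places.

test statistic = 6.241

n = 83; E_i = n·p_i = [27.67, 27.67, 27.67]
χ² = (38−27.67)²/27.67 + (20−27.67)²/27.67 + (25−27.67)²/27.67 = 6.2410
df = 2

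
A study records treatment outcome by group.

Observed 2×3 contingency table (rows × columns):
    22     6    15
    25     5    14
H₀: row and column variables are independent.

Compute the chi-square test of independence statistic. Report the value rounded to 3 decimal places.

test statistic = 0.305

Row totals [43, 44], col totals [47, 11, 29], n=87
χ² = (22−23.23)²/23.23 + (6−5.44)²/5.44 + (15−14.33)²/14.33 + (25−23.77)²/23.77 + (5−5.56)²/5.56 + (14−14.67)²/14.67 = 0.3054
df = 2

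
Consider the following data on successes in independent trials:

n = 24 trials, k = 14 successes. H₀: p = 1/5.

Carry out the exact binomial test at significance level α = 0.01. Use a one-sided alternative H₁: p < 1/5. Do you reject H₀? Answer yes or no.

reject H₀: no

Exact binomial: n=24, k=14, p₀=1/5=0.2000
P(X≤14) from Σ C(n,i)·p₀^i·(1−p₀)^(n−i)
p-value (one-sided, H₁ less) = 0.99999
At α=0.01: p ≥ α → fail to reject H₀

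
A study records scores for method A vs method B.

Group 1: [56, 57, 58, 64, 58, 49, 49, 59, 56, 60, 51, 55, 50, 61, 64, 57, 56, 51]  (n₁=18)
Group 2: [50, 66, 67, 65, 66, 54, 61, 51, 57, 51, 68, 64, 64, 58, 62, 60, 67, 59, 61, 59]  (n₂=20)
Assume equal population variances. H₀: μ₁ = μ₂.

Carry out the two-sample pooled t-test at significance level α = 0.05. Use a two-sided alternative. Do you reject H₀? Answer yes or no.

x̄₁=56.167, s₁=4.681, n₁=18
x̄₂=60.500, s₂=5.643, n₂=20
s_p² = [17·4.681² + 19·5.643²]/36 = 27.1528
SE = √(s_p²·(1/18+1/20)) = 1.6930
t = (56.167−60.500)/1.6930 = -2.5596
df = 36
p-value (two-sided) = 0.01482
At α=0.05: p < α → reject H₀

reject H₀: yes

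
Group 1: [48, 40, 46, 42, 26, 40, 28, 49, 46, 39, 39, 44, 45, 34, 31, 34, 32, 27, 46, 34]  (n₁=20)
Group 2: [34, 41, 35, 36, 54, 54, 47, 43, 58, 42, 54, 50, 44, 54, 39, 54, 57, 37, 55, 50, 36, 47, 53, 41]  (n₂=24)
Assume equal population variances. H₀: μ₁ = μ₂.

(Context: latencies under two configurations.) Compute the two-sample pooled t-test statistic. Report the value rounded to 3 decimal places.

test statistic = -3.452

x̄₁=38.500, s₁=7.316, n₁=20
x̄₂=46.458, s₂=7.852, n₂=24
s_p² = [19·7.316² + 23·7.852²]/42 = 57.9752
SE = √(s_p²·(1/20+1/24)) = 2.3053
t = (38.500−46.458)/2.3053 = -3.4522
df = 42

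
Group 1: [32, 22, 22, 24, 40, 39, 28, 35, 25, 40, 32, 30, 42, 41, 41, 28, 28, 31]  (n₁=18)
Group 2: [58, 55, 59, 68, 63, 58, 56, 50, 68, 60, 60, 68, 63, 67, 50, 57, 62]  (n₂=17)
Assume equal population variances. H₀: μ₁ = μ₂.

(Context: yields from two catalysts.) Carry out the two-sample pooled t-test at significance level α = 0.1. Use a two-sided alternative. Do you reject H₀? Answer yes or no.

reject H₀: yes

x̄₁=32.222, s₁=6.916, n₁=18
x̄₂=60.118, s₂=5.711, n₂=17
s_p² = [17·6.916² + 16·5.711²]/33 = 40.4508
SE = √(s_p²·(1/18+1/17)) = 2.1510
t = (32.222−60.118)/2.1510 = -12.9687
df = 33
p-value (two-sided) = 0.00000
At α=0.1: p < α → reject H₀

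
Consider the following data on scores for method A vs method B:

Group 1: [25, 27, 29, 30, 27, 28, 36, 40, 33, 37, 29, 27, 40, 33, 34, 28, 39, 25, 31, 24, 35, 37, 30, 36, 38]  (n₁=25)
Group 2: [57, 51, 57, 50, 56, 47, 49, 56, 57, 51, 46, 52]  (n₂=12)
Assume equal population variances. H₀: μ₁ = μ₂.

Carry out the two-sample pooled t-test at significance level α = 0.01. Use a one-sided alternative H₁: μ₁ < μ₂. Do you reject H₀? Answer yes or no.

x̄₁=31.920, s₁=5.024, n₁=25
x̄₂=52.417, s₂=4.055, n₂=12
s_p² = [24·5.024² + 11·4.055²]/35 = 22.4788
SE = √(s_p²·(1/25+1/12)) = 1.6650
t = (31.920−52.417)/1.6650 = -12.3100
df = 35
p-value (one-sided, H₁ less) = 0.00000
At α=0.01: p < α → reject H₀

reject H₀: yes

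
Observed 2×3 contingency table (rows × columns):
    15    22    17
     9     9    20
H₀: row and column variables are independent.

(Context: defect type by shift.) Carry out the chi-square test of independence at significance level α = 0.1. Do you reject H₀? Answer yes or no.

reject H₀: no

Row totals [54, 38], col totals [24, 31, 37], n=92
χ² = (15−14.09)²/14.09 + (22−18.20)²/18.20 + (17−21.72)²/21.72 + (9−9.91)²/9.91 + (9−12.80)²/12.80 + (20−15.28)²/15.28 = 4.5499
df = 2
p-value (upper-tail) = 0.10280
At α=0.1: p ≥ α → fail to reject H₀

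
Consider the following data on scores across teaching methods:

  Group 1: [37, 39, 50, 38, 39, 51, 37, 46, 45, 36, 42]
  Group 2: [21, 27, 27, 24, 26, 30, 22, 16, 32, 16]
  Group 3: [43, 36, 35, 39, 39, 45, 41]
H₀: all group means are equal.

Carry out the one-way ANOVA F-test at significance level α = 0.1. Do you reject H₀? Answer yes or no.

Group means [41.82, 24.10, 39.71], grand mean 34.964
SSB = Σnᵢ(x̄ᵢ−x̄)² = 1854.999; SSW = ΣΣ(x−x̄ᵢ)² = 629.965
MSB = 1854.999/2 = 927.4997; MSW = 629.965/25 = 25.1986
F = MSB/MSW = 36.8076
df = (2, 25)
p-value (upper-tail) = 0.00000
At α=0.1: p < α → reject H₀

reject H₀: yes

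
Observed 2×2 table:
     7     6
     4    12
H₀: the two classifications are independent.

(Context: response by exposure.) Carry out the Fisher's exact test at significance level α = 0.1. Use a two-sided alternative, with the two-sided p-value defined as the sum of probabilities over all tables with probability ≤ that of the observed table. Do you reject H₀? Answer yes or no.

Margins: r₁=13, r₂=16, c₁=11, c₂=18, n=29
p_obs = C(13,7)·C(16,4)/C(29,11); sum pmf over tables with pmf ≤ p_obs
p-value (two-sided) = 0.14264
At α=0.1: p ≥ α → fail to reject H₀

reject H₀: no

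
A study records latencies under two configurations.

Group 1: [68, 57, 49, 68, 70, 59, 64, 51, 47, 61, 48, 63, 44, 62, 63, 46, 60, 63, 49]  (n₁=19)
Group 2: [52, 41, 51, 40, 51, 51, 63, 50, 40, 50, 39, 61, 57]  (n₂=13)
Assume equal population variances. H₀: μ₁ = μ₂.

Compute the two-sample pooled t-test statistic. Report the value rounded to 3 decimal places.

x̄₁=57.474, s₁=8.342, n₁=19
x̄₂=49.692, s₂=7.889, n₂=13
s_p² = [18·8.342² + 12·7.889²]/30 = 66.6502
SE = √(s_p²·(1/19+1/13)) = 2.9385
t = (57.474−49.692)/2.9385 = 2.6481
df = 30

test statistic = 2.648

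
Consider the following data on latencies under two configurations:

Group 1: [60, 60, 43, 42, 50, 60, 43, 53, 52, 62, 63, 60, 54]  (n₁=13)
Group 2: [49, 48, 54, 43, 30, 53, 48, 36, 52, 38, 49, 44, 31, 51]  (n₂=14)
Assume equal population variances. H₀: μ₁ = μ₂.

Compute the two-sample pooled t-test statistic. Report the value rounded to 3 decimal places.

test statistic = 3.081

x̄₁=54.000, s₁=7.616, n₁=13
x̄₂=44.714, s₂=8.014, n₂=14
s_p² = [12·7.616² + 13·8.014²]/25 = 61.2343
SE = √(s_p²·(1/13+1/14)) = 3.0140
t = (54.000−44.714)/3.0140 = 3.0809
df = 25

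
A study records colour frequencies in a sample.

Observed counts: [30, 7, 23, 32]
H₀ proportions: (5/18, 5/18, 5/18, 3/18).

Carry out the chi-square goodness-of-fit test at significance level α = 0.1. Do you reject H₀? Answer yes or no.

n = 92; E_i = n·p_i = [25.56, 25.56, 25.56, 15.33]
χ² = (30−25.56)²/25.56 + (7−25.56)²/25.56 + (23−25.56)²/25.56 + (32−15.33)²/15.33 = 32.6174
df = 3
p-value (upper-tail) = 0.00000
At α=0.1: p < α → reject H₀

reject H₀: yes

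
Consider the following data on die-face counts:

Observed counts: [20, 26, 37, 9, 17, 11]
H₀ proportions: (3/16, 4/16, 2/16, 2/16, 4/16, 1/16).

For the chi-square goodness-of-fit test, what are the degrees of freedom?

degrees of freedom = 5

df = k − 1 = 6 − 1 = 5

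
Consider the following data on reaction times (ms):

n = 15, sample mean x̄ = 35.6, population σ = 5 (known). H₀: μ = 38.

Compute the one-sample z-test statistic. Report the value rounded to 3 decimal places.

test statistic = -1.859

SE = σ/√n = 5/√15 = 1.2910
z = (x̄−μ₀)/SE = (35.6−38)/1.2910 = -1.8590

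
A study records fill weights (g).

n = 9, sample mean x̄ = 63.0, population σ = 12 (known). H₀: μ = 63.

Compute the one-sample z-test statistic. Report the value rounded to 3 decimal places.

SE = σ/√n = 12/√9 = 4.0000
z = (x̄−μ₀)/SE = (63.0−63)/4.0000 = 0.0000

test statistic = 0.000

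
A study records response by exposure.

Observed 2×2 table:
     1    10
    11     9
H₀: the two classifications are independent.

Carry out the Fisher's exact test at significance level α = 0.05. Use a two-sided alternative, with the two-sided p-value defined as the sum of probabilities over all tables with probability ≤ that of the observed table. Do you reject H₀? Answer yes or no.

reject H₀: yes

Margins: r₁=11, r₂=20, c₁=12, c₂=19, n=31
p_obs = C(11,1)·C(20,11)/C(31,12); sum pmf over tables with pmf ≤ p_obs
p-value (two-sided) = 0.02011
At α=0.05: p < α → reject H₀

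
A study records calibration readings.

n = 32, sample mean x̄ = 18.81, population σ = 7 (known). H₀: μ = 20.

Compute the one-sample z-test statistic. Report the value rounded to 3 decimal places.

SE = σ/√n = 7/√32 = 1.2374
z = (x̄−μ₀)/SE = (18.81−20)/1.2374 = -0.9617

test statistic = -0.962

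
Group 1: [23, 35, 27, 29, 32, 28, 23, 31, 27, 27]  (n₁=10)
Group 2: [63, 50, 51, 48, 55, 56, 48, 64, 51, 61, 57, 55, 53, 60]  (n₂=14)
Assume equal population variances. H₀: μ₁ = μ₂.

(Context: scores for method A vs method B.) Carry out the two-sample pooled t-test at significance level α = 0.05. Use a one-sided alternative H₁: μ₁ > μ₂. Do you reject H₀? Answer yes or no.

x̄₁=28.200, s₁=3.765, n₁=10
x̄₂=55.143, s₂=5.333, n₂=14
s_p² = [9·3.765² + 13·5.333²]/22 = 22.6052
SE = √(s_p²·(1/10+1/14)) = 1.9685
t = (28.200−55.143)/1.9685 = -13.6867
df = 22
p-value (one-sided, H₁ greater) = 1.00000
At α=0.05: p ≥ α → fail to reject H₀

reject H₀: no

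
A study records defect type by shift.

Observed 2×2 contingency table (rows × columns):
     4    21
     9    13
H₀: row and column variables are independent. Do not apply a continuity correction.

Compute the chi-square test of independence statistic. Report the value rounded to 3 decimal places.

test statistic = 3.629

Row totals [25, 22], col totals [13, 34], n=47
χ² = (4−6.91)²/6.91 + (21−18.09)²/18.09 + (9−6.09)²/6.09 + (13−15.91)²/15.91 = 3.6287
df = 1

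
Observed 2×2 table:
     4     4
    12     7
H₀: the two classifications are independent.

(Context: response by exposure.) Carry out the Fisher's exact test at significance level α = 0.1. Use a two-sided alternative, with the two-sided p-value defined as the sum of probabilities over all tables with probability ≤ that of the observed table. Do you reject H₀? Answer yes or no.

reject H₀: no

Margins: r₁=8, r₂=19, c₁=16, c₂=11, n=27
p_obs = C(8,4)·C(19,12)/C(27,16); sum pmf over tables with pmf ≤ p_obs
p-value (two-sided) = 0.67536
At α=0.1: p ≥ α → fail to reject H₀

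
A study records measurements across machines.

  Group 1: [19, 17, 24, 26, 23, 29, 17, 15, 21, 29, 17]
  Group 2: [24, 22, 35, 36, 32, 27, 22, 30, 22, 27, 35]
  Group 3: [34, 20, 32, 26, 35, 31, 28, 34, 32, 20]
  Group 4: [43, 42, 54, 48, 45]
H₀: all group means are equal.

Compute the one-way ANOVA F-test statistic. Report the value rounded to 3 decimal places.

test statistic = 25.191

Group means [21.55, 28.36, 29.20, 46.40], grand mean 29.000
SSB = Σnᵢ(x̄ᵢ−x̄)² = 2129.927; SSW = ΣΣ(x−x̄ᵢ)² = 930.073
MSB = 2129.927/3 = 709.9758; MSW = 930.073/33 = 28.1840
F = MSB/MSW = 25.1907
df = (3, 33)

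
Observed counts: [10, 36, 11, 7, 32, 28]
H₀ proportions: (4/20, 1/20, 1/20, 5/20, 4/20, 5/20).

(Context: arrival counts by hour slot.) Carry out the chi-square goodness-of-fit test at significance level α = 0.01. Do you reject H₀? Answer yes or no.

n = 124; E_i = n·p_i = [24.80, 6.20, 6.20, 31.00, 24.80, 31.00]
χ² = (10−24.80)²/24.80 + (36−6.20)²/6.20 + (11−6.20)²/6.20 + (7−31.00)²/31.00 + (32−24.80)²/24.80 + (28−31.00)²/31.00 = 176.7419
df = 5
p-value (upper-tail) = 0.00000
At α=0.01: p < α → reject H₀

reject H₀: yes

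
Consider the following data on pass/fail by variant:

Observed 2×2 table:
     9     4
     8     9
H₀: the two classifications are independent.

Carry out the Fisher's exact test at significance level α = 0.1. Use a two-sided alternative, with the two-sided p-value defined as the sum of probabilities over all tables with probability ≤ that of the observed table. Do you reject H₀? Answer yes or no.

Margins: r₁=13, r₂=17, c₁=17, c₂=13, n=30
p_obs = C(13,9)·C(17,8)/C(30,17); sum pmf over tables with pmf ≤ p_obs
p-value (two-sided) = 0.28276
At α=0.1: p ≥ α → fail to reject H₀

reject H₀: no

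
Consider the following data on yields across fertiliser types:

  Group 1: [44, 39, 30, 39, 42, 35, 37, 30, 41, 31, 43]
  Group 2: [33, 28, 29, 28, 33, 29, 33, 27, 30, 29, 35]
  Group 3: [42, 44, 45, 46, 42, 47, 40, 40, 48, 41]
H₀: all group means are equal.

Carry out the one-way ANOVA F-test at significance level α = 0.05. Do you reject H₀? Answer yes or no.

Group means [37.36, 30.36, 43.50], grand mean 36.875
SSB = Σnᵢ(x̄ᵢ−x̄)² = 907.909; SSW = ΣΣ(x−x̄ᵢ)² = 417.591
MSB = 907.909/2 = 453.9545; MSW = 417.591/29 = 14.3997
F = MSB/MSW = 31.5253
df = (2, 29)
p-value (upper-tail) = 0.00000
At α=0.05: p < α → reject H₀

reject H₀: yes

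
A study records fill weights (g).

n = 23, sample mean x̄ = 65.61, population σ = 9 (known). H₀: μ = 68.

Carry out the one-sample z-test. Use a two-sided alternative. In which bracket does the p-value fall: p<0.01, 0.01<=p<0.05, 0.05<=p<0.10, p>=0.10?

SE = σ/√n = 9/√23 = 1.8766
z = (x̄−μ₀)/SE = (65.61−68)/1.8766 = -1.2736
p-value (two-sided) = 0.20282
→ bracket: p>=0.10

p-value bracket: p>=0.10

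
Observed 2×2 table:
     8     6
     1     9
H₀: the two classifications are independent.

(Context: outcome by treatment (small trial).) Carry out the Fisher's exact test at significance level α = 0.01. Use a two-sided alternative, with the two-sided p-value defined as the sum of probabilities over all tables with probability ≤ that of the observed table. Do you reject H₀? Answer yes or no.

reject H₀: no

Margins: r₁=14, r₂=10, c₁=9, c₂=15, n=24
p_obs = C(14,8)·C(10,1)/C(24,9); sum pmf over tables with pmf ≤ p_obs
p-value (two-sided) = 0.03334
At α=0.01: p ≥ α → fail to reject H₀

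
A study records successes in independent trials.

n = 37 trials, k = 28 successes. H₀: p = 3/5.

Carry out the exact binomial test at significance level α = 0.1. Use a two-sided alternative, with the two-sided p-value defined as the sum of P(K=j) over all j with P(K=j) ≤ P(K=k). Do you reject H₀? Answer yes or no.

reject H₀: yes

Exact binomial: n=37, k=28, p₀=3/5=0.6000
P(X=j) = C(n,j)·p₀^j·(1−p₀)^(n−j); p = Σ P(X=j) over j with P(X=j) ≤ P(X=28)
p-value (two-sided) = 0.06384
At α=0.1: p < α → reject H₀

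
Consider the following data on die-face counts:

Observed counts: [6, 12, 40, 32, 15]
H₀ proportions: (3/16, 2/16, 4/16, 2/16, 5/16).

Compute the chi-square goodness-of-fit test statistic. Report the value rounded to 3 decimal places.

test statistic = 53.629

n = 105; E_i = n·p_i = [19.69, 13.12, 26.25, 13.12, 32.81]
χ² = (6−19.69)²/19.69 + (12−13.12)²/13.12 + (40−26.25)²/26.25 + (32−13.12)²/13.12 + (15−32.81)²/32.81 = 53.6286
df = 4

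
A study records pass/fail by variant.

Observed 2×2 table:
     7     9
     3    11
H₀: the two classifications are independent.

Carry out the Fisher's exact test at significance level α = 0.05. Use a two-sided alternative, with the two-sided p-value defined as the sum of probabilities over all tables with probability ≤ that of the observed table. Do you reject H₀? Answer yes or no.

reject H₀: no

Margins: r₁=16, r₂=14, c₁=10, c₂=20, n=30
p_obs = C(16,7)·C(14,3)/C(30,10); sum pmf over tables with pmf ≤ p_obs
p-value (two-sided) = 0.26024
At α=0.05: p ≥ α → fail to reject H₀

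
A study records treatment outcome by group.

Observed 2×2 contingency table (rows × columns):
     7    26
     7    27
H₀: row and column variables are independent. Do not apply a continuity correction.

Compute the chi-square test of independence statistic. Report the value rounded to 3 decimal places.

Row totals [33, 34], col totals [14, 53], n=67
χ² = (7−6.90)²/6.90 + (26−26.10)²/26.10 + (7−7.10)²/7.10 + (27−26.90)²/26.90 = 0.0039
df = 1

test statistic = 0.004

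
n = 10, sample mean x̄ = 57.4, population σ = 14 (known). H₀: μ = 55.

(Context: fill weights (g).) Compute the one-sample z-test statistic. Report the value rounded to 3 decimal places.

test statistic = 0.542

SE = σ/√n = 14/√10 = 4.4272
z = (x̄−μ₀)/SE = (57.4−55)/4.4272 = 0.5421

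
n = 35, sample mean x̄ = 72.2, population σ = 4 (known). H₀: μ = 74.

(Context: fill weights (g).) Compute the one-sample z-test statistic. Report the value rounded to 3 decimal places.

SE = σ/√n = 4/√35 = 0.6761
z = (x̄−μ₀)/SE = (72.2−74)/0.6761 = -2.6622

test statistic = -2.662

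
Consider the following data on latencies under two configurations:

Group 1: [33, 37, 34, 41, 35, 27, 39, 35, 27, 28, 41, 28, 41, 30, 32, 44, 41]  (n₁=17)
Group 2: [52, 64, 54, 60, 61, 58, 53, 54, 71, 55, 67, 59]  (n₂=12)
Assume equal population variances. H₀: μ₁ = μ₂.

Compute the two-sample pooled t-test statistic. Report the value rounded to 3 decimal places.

test statistic = -11.081

x̄₁=34.882, s₁=5.644, n₁=17
x̄₂=59.000, s₂=5.954, n₂=12
s_p² = [16·5.644² + 11·5.954²]/27 = 33.3246
SE = √(s_p²·(1/17+1/12)) = 2.1765
t = (34.882−59.000)/2.1765 = -11.0807
df = 27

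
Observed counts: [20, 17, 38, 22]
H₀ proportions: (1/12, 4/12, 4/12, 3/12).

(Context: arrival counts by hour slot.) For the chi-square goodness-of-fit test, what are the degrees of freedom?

df = k − 1 = 4 − 1 = 3

degrees of freedom = 3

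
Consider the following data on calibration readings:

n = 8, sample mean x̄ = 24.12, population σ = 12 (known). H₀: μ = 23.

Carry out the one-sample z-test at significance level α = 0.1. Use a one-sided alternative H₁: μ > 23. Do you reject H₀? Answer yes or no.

reject H₀: no

SE = σ/√n = 12/√8 = 4.2426
z = (x̄−μ₀)/SE = (24.12−23)/4.2426 = 0.2640
p-value (one-sided, H₁ greater) = 0.39590
At α=0.1: p ≥ α → fail to reject H₀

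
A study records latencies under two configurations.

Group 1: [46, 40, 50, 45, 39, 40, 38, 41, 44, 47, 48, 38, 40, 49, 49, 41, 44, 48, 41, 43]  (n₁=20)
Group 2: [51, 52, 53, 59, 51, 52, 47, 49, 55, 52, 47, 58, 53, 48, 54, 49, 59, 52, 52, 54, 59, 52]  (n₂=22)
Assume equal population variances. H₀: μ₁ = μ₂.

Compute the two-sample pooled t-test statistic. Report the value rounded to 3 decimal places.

x̄₁=43.550, s₁=3.980, n₁=20
x̄₂=52.636, s₂=3.646, n₂=22
s_p² = [19·3.980² + 21·3.646²]/40 = 14.5010
SE = √(s_p²·(1/20+1/22)) = 1.1765
t = (43.550−52.636)/1.1765 = -7.7231
df = 40

test statistic = -7.723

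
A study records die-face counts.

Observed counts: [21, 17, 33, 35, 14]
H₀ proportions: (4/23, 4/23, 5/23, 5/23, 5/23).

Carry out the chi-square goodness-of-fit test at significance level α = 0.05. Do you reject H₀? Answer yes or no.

n = 120; E_i = n·p_i = [20.87, 20.87, 26.09, 26.09, 26.09]
χ² = (21−20.87)²/20.87 + (17−20.87)²/20.87 + (33−26.09)²/26.09 + (35−26.09)²/26.09 + (14−26.09)²/26.09 = 11.1958
df = 4
p-value (upper-tail) = 0.02445
At α=0.05: p < α → reject H₀

reject H₀: yes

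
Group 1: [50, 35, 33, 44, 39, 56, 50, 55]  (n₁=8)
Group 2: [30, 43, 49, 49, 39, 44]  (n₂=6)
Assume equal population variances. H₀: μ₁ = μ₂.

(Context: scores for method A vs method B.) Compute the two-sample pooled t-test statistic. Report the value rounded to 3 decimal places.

x̄₁=45.250, s₁=8.876, n₁=8
x̄₂=42.333, s₂=7.146, n₂=6
s_p² = [7·8.876² + 5·7.146²]/12 = 67.2361
SE = √(s_p²·(1/8+1/6)) = 4.4284
t = (45.250−42.333)/4.4284 = 0.6586
df = 12

test statistic = 0.659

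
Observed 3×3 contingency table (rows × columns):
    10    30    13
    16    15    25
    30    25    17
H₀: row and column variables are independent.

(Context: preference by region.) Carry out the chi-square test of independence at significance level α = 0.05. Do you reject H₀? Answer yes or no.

reject H₀: yes

Row totals [53, 56, 72], col totals [56, 70, 55], n=181
χ² = (10−16.40)²/16.40 + (30−20.50)²/20.50 + (13−16.10)²/16.10 + (16−17.33)²/17.33 + (15−21.66)²/21.66 + (25−17.02)²/17.02 + (30−22.28)²/22.28 + (25−27.85)²/27.85 + (17−21.88)²/21.88 = 17.4504
df = 4
p-value (upper-tail) = 0.00158
At α=0.05: p < α → reject H₀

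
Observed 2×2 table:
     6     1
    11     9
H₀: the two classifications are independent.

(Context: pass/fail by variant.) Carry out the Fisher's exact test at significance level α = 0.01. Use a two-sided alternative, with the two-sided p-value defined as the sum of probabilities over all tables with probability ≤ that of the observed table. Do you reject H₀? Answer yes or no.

Margins: r₁=7, r₂=20, c₁=17, c₂=10, n=27
p_obs = C(7,6)·C(20,11)/C(27,17); sum pmf over tables with pmf ≤ p_obs
p-value (two-sided) = 0.20401
At α=0.01: p ≥ α → fail to reject H₀

reject H₀: no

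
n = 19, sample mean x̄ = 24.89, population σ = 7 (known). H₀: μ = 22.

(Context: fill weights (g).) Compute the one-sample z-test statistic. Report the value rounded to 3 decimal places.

test statistic = 1.800

SE = σ/√n = 7/√19 = 1.6059
z = (x̄−μ₀)/SE = (24.89−22)/1.6059 = 1.7996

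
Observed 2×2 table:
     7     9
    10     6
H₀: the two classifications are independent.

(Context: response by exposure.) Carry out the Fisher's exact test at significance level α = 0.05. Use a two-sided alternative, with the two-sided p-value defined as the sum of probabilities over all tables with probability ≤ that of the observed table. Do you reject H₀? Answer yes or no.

reject H₀: no

Margins: r₁=16, r₂=16, c₁=17, c₂=15, n=32
p_obs = C(16,7)·C(16,10)/C(32,17); sum pmf over tables with pmf ≤ p_obs
p-value (two-sided) = 0.47949
At α=0.05: p ≥ α → fail to reject H₀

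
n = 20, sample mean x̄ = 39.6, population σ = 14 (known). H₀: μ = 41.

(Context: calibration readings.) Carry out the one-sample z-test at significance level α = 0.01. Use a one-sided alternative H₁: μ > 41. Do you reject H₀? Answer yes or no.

SE = σ/√n = 14/√20 = 3.1305
z = (x̄−μ₀)/SE = (39.6−41)/3.1305 = -0.4472
p-value (one-sided, H₁ greater) = 0.67264
At α=0.01: p ≥ α → fail to reject H₀

reject H₀: no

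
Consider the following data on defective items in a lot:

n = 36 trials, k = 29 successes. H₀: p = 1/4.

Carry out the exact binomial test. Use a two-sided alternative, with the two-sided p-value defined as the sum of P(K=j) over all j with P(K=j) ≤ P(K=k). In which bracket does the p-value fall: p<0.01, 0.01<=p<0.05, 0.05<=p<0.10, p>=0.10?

p-value bracket: p<0.01

Exact binomial: n=36, k=29, p₀=1/4=0.2500
P(X=j) = C(n,j)·p₀^j·(1−p₀)^(n−j); p = Σ P(X=j) over j with P(X=j) ≤ P(X=29)
p-value (two-sided) = 0.00000
→ bracket: p<0.01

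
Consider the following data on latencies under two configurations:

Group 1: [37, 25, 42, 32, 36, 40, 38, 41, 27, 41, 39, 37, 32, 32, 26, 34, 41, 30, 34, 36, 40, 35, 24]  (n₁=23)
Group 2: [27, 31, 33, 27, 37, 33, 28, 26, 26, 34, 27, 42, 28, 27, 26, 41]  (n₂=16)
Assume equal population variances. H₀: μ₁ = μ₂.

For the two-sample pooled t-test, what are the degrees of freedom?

df = n₁ + n₂ − 2 = 23 + 16 − 2 = 37

degrees of freedom = 37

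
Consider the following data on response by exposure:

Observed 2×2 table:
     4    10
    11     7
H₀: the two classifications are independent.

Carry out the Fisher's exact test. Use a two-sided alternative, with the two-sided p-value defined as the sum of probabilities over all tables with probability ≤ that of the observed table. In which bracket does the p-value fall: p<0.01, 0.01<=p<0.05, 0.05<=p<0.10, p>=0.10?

p-value bracket: 0.05<=p<0.10

Margins: r₁=14, r₂=18, c₁=15, c₂=17, n=32
p_obs = C(14,4)·C(18,11)/C(32,15); sum pmf over tables with pmf ≤ p_obs
p-value (two-sided) = 0.08697
→ bracket: 0.05<=p<0.10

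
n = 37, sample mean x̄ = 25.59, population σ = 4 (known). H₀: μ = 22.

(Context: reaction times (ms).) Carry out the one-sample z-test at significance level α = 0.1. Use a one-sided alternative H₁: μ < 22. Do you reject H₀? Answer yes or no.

SE = σ/√n = 4/√37 = 0.6576
z = (x̄−μ₀)/SE = (25.59−22)/0.6576 = 5.4593
p-value (one-sided, H₁ less) = 1.00000
At α=0.1: p ≥ α → fail to reject H₀

reject H₀: no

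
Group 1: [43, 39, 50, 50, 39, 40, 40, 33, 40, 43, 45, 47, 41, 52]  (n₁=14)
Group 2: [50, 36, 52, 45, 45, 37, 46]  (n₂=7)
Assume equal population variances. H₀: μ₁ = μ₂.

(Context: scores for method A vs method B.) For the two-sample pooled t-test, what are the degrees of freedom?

df = n₁ + n₂ − 2 = 14 + 7 − 2 = 19

degrees of freedom = 19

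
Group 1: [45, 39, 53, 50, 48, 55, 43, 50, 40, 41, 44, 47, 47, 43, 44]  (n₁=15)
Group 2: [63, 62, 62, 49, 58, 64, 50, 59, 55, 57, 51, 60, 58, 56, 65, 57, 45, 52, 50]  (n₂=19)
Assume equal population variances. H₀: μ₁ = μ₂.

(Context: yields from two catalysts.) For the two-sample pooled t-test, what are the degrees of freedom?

df = n₁ + n₂ − 2 = 15 + 19 − 2 = 32

degrees of freedom = 32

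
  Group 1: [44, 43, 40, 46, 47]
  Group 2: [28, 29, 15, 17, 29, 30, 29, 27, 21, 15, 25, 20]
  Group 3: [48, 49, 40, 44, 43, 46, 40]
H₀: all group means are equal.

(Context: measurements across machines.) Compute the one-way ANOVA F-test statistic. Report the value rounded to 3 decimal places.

Group means [44.00, 23.75, 44.29], grand mean 33.958
SSB = Σnᵢ(x̄ᵢ−x̄)² = 2501.280; SSW = ΣΣ(x−x̄ᵢ)² = 479.679
MSB = 2501.280/2 = 1250.6399; MSW = 479.679/21 = 22.8418
F = MSB/MSW = 54.7522
df = (2, 21)

test statistic = 54.752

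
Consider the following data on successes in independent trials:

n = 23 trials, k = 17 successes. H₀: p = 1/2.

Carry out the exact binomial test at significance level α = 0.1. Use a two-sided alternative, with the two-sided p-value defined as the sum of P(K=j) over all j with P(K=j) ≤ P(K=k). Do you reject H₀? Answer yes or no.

reject H₀: yes

Exact binomial: n=23, k=17, p₀=1/2=0.5000
P(X=j) = C(n,j)·p₀^j·(1−p₀)^(n−j); p = Σ P(X=j) over j with P(X=j) ≤ P(X=17)
p-value (two-sided) = 0.03469
At α=0.1: p < α → reject H₀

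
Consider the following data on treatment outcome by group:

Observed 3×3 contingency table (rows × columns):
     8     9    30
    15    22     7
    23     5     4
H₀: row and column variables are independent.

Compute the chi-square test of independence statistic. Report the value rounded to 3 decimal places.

test statistic = 46.946

Row totals [47, 44, 32], col totals [46, 36, 41], n=123
χ² = (8−17.58)²/17.58 + (9−13.76)²/13.76 + (30−15.67)²/15.67 + (15−16.46)²/16.46 + (22−12.88)²/12.88 + (7−14.67)²/14.67 + (23−11.97)²/11.97 + (5−9.37)²/9.37 + (4−10.67)²/10.67 = 46.9462
df = 4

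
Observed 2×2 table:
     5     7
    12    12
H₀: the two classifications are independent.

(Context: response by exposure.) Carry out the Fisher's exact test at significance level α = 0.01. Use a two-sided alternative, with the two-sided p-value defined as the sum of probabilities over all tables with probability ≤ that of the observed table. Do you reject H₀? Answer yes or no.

reject H₀: no

Margins: r₁=12, r₂=24, c₁=17, c₂=19, n=36
p_obs = C(12,5)·C(24,12)/C(36,17); sum pmf over tables with pmf ≤ p_obs
p-value (two-sided) = 0.73173
At α=0.01: p ≥ α → fail to reject H₀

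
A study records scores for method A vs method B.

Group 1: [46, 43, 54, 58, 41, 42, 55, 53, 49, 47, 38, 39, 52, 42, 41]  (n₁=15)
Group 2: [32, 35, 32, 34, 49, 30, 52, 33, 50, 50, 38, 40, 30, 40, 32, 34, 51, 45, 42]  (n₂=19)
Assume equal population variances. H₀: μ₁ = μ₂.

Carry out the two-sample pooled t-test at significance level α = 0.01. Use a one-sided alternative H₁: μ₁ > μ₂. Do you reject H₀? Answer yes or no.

x̄₁=46.667, s₁=6.444, n₁=15
x̄₂=39.421, s₂=7.855, n₂=19
s_p² = [14·6.444² + 18·7.855²]/32 = 52.8739
SE = √(s_p²·(1/15+1/19)) = 2.5115
t = (46.667−39.421)/2.5115 = 2.8849
df = 32
p-value (one-sided, H₁ greater) = 0.00348
At α=0.01: p < α → reject H₀

reject H₀: yes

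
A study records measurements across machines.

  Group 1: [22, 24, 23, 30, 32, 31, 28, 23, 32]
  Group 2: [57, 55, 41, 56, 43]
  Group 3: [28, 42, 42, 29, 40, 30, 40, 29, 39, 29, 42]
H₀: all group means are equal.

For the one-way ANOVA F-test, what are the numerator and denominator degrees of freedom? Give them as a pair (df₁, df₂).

k = 3 groups, N = 25 total
df = (k−1, N−k) = (3−1, 25−3) = (2, 22)

degrees of freedom = [2, 22]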